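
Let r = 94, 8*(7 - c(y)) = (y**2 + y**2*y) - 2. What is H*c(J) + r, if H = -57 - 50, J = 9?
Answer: 10152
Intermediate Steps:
c(y) = 29/4 - y**2/8 - y**3/8 (c(y) = 7 - ((y**2 + y**2*y) - 2)/8 = 7 - ((y**2 + y**3) - 2)/8 = 7 - (-2 + y**2 + y**3)/8 = 7 + (1/4 - y**2/8 - y**3/8) = 29/4 - y**2/8 - y**3/8)
H = -107
H*c(J) + r = -107*(29/4 - 1/8*9**2 - 1/8*9**3) + 94 = -107*(29/4 - 1/8*81 - 1/8*729) + 94 = -107*(29/4 - 81/8 - 729/8) + 94 = -107*(-94) + 94 = 10058 + 94 = 10152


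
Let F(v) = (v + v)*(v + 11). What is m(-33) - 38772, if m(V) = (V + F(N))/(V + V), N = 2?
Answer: -2558971/66 ≈ -38772.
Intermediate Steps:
F(v) = 2*v*(11 + v) (F(v) = (2*v)*(11 + v) = 2*v*(11 + v))
m(V) = (52 + V)/(2*V) (m(V) = (V + 2*2*(11 + 2))/(V + V) = (V + 2*2*13)/((2*V)) = (V + 52)*(1/(2*V)) = (52 + V)*(1/(2*V)) = (52 + V)/(2*V))
m(-33) - 38772 = (½)*(52 - 33)/(-33) - 38772 = (½)*(-1/33)*19 - 38772 = -19/66 - 38772 = -2558971/66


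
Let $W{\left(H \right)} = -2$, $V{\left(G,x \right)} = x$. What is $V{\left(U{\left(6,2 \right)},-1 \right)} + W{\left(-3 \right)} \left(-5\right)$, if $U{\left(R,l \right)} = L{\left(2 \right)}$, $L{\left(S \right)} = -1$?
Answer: $9$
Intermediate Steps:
$U{\left(R,l \right)} = -1$
$V{\left(U{\left(6,2 \right)},-1 \right)} + W{\left(-3 \right)} \left(-5\right) = -1 - -10 = -1 + 10 = 9$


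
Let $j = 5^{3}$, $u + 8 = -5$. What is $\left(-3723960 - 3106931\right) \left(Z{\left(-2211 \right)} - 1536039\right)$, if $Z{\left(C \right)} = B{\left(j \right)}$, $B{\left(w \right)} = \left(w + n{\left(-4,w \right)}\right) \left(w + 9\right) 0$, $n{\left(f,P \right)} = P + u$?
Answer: $10492514980749$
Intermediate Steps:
$u = -13$ ($u = -8 - 5 = -13$)
$n{\left(f,P \right)} = -13 + P$ ($n{\left(f,P \right)} = P - 13 = -13 + P$)
$j = 125$
$B{\left(w \right)} = 0$ ($B{\left(w \right)} = \left(w + \left(-13 + w\right)\right) \left(w + 9\right) 0 = \left(-13 + 2 w\right) \left(9 + w\right) 0 = 0$)
$Z{\left(C \right)} = 0$
$\left(-3723960 - 3106931\right) \left(Z{\left(-2211 \right)} - 1536039\right) = \left(-3723960 - 3106931\right) \left(0 - 1536039\right) = \left(-6830891\right) \left(-1536039\right) = 10492514980749$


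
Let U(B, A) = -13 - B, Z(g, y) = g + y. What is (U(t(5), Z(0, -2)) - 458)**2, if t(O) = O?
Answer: 226576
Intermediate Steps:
(U(t(5), Z(0, -2)) - 458)**2 = ((-13 - 1*5) - 458)**2 = ((-13 - 5) - 458)**2 = (-18 - 458)**2 = (-476)**2 = 226576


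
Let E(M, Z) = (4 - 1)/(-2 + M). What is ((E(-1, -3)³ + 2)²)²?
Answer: 1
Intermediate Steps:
E(M, Z) = 3/(-2 + M)
((E(-1, -3)³ + 2)²)² = (((3/(-2 - 1))³ + 2)²)² = (((3/(-3))³ + 2)²)² = (((3*(-⅓))³ + 2)²)² = (((-1)³ + 2)²)² = ((-1 + 2)²)² = (1²)² = 1² = 1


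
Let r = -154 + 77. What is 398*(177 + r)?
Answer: 39800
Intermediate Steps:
r = -77
398*(177 + r) = 398*(177 - 77) = 398*100 = 39800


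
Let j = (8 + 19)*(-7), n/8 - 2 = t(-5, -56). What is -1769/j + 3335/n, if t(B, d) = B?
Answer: -195953/1512 ≈ -129.60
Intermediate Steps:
n = -24 (n = 16 + 8*(-5) = 16 - 40 = -24)
j = -189 (j = 27*(-7) = -189)
-1769/j + 3335/n = -1769/(-189) + 3335/(-24) = -1769*(-1/189) + 3335*(-1/24) = 1769/189 - 3335/24 = -195953/1512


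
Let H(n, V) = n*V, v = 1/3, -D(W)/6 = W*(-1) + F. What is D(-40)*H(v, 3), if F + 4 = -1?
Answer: -210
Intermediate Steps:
F = -5 (F = -4 - 1 = -5)
D(W) = 30 + 6*W (D(W) = -6*(W*(-1) - 5) = -6*(-W - 5) = -6*(-5 - W) = 30 + 6*W)
v = 1/3 ≈ 0.33333
H(n, V) = V*n
D(-40)*H(v, 3) = (30 + 6*(-40))*(3*(1/3)) = (30 - 240)*1 = -210*1 = -210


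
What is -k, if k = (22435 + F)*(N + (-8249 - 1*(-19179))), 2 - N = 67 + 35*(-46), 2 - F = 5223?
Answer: -214744650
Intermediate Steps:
F = -5221 (F = 2 - 1*5223 = 2 - 5223 = -5221)
N = 1545 (N = 2 - (67 + 35*(-46)) = 2 - (67 - 1610) = 2 - 1*(-1543) = 2 + 1543 = 1545)
k = 214744650 (k = (22435 - 5221)*(1545 + (-8249 - 1*(-19179))) = 17214*(1545 + (-8249 + 19179)) = 17214*(1545 + 10930) = 17214*12475 = 214744650)
-k = -1*214744650 = -214744650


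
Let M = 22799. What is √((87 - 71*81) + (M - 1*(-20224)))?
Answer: 3*√4151 ≈ 193.28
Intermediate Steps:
√((87 - 71*81) + (M - 1*(-20224))) = √((87 - 71*81) + (22799 - 1*(-20224))) = √((87 - 5751) + (22799 + 20224)) = √(-5664 + 43023) = √37359 = 3*√4151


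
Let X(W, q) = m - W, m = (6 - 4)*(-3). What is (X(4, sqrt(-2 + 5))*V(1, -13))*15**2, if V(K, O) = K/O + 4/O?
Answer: 11250/13 ≈ 865.38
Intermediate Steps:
m = -6 (m = 2*(-3) = -6)
X(W, q) = -6 - W
V(K, O) = 4/O + K/O
(X(4, sqrt(-2 + 5))*V(1, -13))*15**2 = ((-6 - 1*4)*((4 + 1)/(-13)))*15**2 = ((-6 - 4)*(-1/13*5))*225 = -10*(-5/13)*225 = (50/13)*225 = 11250/13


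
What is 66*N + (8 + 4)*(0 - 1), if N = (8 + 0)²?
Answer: 4212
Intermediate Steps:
N = 64 (N = 8² = 64)
66*N + (8 + 4)*(0 - 1) = 66*64 + (8 + 4)*(0 - 1) = 4224 + 12*(-1) = 4224 - 12 = 4212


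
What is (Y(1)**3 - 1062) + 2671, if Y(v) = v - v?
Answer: 1609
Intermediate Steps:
Y(v) = 0
(Y(1)**3 - 1062) + 2671 = (0**3 - 1062) + 2671 = (0 - 1062) + 2671 = -1062 + 2671 = 1609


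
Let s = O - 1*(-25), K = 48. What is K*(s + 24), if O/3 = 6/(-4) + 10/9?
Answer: 2296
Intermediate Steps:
O = -7/6 (O = 3*(6/(-4) + 10/9) = 3*(6*(-¼) + 10*(⅑)) = 3*(-3/2 + 10/9) = 3*(-7/18) = -7/6 ≈ -1.1667)
s = 143/6 (s = -7/6 - 1*(-25) = -7/6 + 25 = 143/6 ≈ 23.833)
K*(s + 24) = 48*(143/6 + 24) = 48*(287/6) = 2296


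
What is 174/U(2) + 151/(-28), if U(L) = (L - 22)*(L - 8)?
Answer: -138/35 ≈ -3.9429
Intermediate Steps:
U(L) = (-22 + L)*(-8 + L)
174/U(2) + 151/(-28) = 174/(176 + 2**2 - 30*2) + 151/(-28) = 174/(176 + 4 - 60) + 151*(-1/28) = 174/120 - 151/28 = 174*(1/120) - 151/28 = 29/20 - 151/28 = -138/35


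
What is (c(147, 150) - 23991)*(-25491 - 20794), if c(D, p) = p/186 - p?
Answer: 34637194610/31 ≈ 1.1173e+9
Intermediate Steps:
c(D, p) = -185*p/186 (c(D, p) = p*(1/186) - p = p/186 - p = -185*p/186)
(c(147, 150) - 23991)*(-25491 - 20794) = (-185/186*150 - 23991)*(-25491 - 20794) = (-4625/31 - 23991)*(-46285) = -748346/31*(-46285) = 34637194610/31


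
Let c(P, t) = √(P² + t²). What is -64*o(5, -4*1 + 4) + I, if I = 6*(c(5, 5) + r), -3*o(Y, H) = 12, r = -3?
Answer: 238 + 30*√2 ≈ 280.43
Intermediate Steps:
o(Y, H) = -4 (o(Y, H) = -⅓*12 = -4)
I = -18 + 30*√2 (I = 6*(√(5² + 5²) - 3) = 6*(√(25 + 25) - 3) = 6*(√50 - 3) = 6*(5*√2 - 3) = 6*(-3 + 5*√2) = -18 + 30*√2 ≈ 24.426)
-64*o(5, -4*1 + 4) + I = -64*(-4) + (-18 + 30*√2) = 256 + (-18 + 30*√2) = 238 + 30*√2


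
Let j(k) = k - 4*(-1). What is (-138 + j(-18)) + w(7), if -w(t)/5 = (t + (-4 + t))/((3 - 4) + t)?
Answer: -481/3 ≈ -160.33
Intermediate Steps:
w(t) = -5*(-4 + 2*t)/(-1 + t) (w(t) = -5*(t + (-4 + t))/((3 - 4) + t) = -5*(-4 + 2*t)/(-1 + t))
j(k) = 4 + k (j(k) = k + 4 = 4 + k)
(-138 + j(-18)) + w(7) = (-138 + (4 - 18)) + 10*(2 - 1*7)/(-1 + 7) = (-138 - 14) + 10*(2 - 7)/6 = -152 + 10*(⅙)*(-5) = -152 - 25/3 = -481/3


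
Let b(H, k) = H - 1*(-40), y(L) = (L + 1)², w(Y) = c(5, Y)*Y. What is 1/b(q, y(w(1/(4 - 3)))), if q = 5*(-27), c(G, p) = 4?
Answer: -1/95 ≈ -0.010526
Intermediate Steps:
w(Y) = 4*Y
y(L) = (1 + L)²
q = -135
b(H, k) = 40 + H (b(H, k) = H + 40 = 40 + H)
1/b(q, y(w(1/(4 - 3)))) = 1/(40 - 135) = 1/(-95) = -1/95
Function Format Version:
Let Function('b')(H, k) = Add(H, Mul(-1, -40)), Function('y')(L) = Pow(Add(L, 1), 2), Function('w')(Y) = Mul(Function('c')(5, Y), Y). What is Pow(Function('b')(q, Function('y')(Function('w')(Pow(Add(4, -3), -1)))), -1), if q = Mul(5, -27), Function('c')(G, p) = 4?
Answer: Rational(-1, 95) ≈ -0.010526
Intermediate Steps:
Function('w')(Y) = Mul(4, Y)
Function('y')(L) = Pow(Add(1, L), 2)
q = -135
Function('b')(H, k) = Add(40, H) (Function('b')(H, k) = Add(H, 40) = Add(40, H))
Pow(Function('b')(q, Function('y')(Function('w')(Pow(Add(4, -3), -1)))), -1) = Pow(Add(40, -135), -1) = Pow(-95, -1) = Rational(-1, 95)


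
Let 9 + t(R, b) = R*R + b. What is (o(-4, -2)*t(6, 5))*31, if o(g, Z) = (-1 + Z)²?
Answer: 8928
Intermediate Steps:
t(R, b) = -9 + b + R² (t(R, b) = -9 + (R*R + b) = -9 + (R² + b) = -9 + (b + R²) = -9 + b + R²)
(o(-4, -2)*t(6, 5))*31 = ((-1 - 2)²*(-9 + 5 + 6²))*31 = ((-3)²*(-9 + 5 + 36))*31 = (9*32)*31 = 288*31 = 8928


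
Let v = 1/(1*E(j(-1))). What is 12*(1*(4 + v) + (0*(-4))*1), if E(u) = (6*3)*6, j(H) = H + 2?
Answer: 433/9 ≈ 48.111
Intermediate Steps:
j(H) = 2 + H
E(u) = 108 (E(u) = 18*6 = 108)
v = 1/108 (v = 1/(1*108) = 1/108 ≈ 0.0092593)
12*(1*(4 + v) + (0*(-4))*1) = 12*(1*(4 + 1/108) + (0*(-4))*1) = 12*(1*(433/108) + 0*1) = 12*(433/108 + 0) = 12*(433/108) = 433/9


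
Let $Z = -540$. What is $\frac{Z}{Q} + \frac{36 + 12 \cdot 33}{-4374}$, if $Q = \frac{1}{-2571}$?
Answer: $\frac{112455532}{81} \approx 1.3883 \cdot 10^{6}$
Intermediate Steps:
$Q = - \frac{1}{2571} \approx -0.00038895$
$\frac{Z}{Q} + \frac{36 + 12 \cdot 33}{-4374} = - \frac{540}{- \frac{1}{2571}} + \frac{36 + 12 \cdot 33}{-4374} = \left(-540\right) \left(-2571\right) + \left(36 + 396\right) \left(- \frac{1}{4374}\right) = 1388340 + 432 \left(- \frac{1}{4374}\right) = 1388340 - \frac{8}{81} = \frac{112455532}{81}$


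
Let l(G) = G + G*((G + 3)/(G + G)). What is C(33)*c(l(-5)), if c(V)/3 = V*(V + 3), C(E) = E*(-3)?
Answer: -5346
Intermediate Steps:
l(G) = 3/2 + 3*G/2 (l(G) = G + G*((3 + G)/((2*G))) = G + G*((3 + G)*(1/(2*G))) = G + G*((3 + G)/(2*G)) = G + (3/2 + G/2) = 3/2 + 3*G/2)
C(E) = -3*E
c(V) = 3*V*(3 + V) (c(V) = 3*(V*(V + 3)) = 3*(V*(3 + V)) = 3*V*(3 + V))
C(33)*c(l(-5)) = (-3*33)*(3*(3/2 + (3/2)*(-5))*(3 + (3/2 + (3/2)*(-5)))) = -297*(3/2 - 15/2)*(3 + (3/2 - 15/2)) = -297*(-6)*(3 - 6) = -297*(-6)*(-3) = -99*54 = -5346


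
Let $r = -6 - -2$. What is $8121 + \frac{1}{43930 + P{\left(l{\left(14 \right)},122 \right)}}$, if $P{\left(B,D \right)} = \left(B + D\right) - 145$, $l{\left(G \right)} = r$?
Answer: $\frac{356536264}{43903} \approx 8121.0$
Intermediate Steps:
$r = -4$ ($r = -6 + 2 = -4$)
$l{\left(G \right)} = -4$
$P{\left(B,D \right)} = -145 + B + D$
$8121 + \frac{1}{43930 + P{\left(l{\left(14 \right)},122 \right)}} = 8121 + \frac{1}{43930 - 27} = 8121 + \frac{1}{43903} = \frac{356536264}{43903}$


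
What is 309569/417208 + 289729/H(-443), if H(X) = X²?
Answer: 181629863313/81876652792 ≈ 2.2183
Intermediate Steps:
309569/417208 + 289729/H(-443) = 309569/417208 + 289729/((-443)²) = 309569*(1/417208) + 289729/196249 = 309569/417208 + 289729*(1/196249) = 309569/417208 + 289729/196249 = 181629863313/81876652792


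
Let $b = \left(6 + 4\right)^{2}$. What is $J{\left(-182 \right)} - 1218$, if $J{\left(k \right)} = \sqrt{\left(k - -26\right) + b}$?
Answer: $-1218 + 2 i \sqrt{14} \approx -1218.0 + 7.4833 i$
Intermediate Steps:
$b = 100$ ($b = 10^{2} = 100$)
$J{\left(k \right)} = \sqrt{126 + k}$ ($J{\left(k \right)} = \sqrt{\left(k - -26\right) + 100} = \sqrt{\left(k + 26\right) + 100} = \sqrt{\left(26 + k\right) + 100} = \sqrt{126 + k}$)
$J{\left(-182 \right)} - 1218 = \sqrt{126 - 182} - 1218 = \sqrt{-56} - 1218 = 2 i \sqrt{14} - 1218 = -1218 + 2 i \sqrt{14}$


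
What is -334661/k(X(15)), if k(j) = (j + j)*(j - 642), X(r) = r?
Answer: 334661/18810 ≈ 17.792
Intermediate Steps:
k(j) = 2*j*(-642 + j) (k(j) = (2*j)*(-642 + j) = 2*j*(-642 + j))
-334661/k(X(15)) = -334661*1/(30*(-642 + 15)) = -334661/(2*15*(-627)) = -334661/(-18810) = -334661*(-1/18810) = 334661/18810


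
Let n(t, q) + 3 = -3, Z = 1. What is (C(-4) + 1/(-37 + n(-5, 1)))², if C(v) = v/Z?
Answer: 29929/1849 ≈ 16.187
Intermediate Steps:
n(t, q) = -6 (n(t, q) = -3 - 3 = -6)
C(v) = v (C(v) = v/1 = v*1 = v)
(C(-4) + 1/(-37 + n(-5, 1)))² = (-4 + 1/(-37 - 6))² = (-4 + 1/(-43))² = (-4 - 1/43)² = (-173/43)² = 29929/1849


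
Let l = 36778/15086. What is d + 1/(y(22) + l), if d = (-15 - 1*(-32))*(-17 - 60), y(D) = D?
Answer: -241286972/184335 ≈ -1309.0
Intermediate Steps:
l = 18389/7543 (l = 36778*(1/15086) = 18389/7543 ≈ 2.4379)
d = -1309 (d = (-15 + 32)*(-77) = 17*(-77) = -1309)
d + 1/(y(22) + l) = -1309 + 1/(22 + 18389/7543) = -1309 + 1/(184335/7543) = -1309 + 7543/184335 = -241286972/184335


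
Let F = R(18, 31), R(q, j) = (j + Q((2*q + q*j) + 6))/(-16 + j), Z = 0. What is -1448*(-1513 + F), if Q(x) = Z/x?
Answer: 32817472/15 ≈ 2.1878e+6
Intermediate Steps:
Q(x) = 0 (Q(x) = 0/x = 0)
R(q, j) = j/(-16 + j) (R(q, j) = (j + 0)/(-16 + j) = j/(-16 + j))
F = 31/15 (F = 31/(-16 + 31) = 31/15 ≈ 2.0667)
-1448*(-1513 + F) = -1448*(-1513 + 31/15) = -1448*(-22664/15) = 32817472/15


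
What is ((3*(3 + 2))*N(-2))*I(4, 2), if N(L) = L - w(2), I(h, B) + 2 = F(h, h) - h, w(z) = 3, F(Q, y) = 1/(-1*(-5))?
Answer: 435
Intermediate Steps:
F(Q, y) = ⅕ (F(Q, y) = 1/5 = ⅕)
I(h, B) = -9/5 - h (I(h, B) = -2 + (⅕ - h) = -9/5 - h)
N(L) = -3 + L (N(L) = L - 1*3 = L - 3 = -3 + L)
((3*(3 + 2))*N(-2))*I(4, 2) = ((3*(3 + 2))*(-3 - 2))*(-9/5 - 1*4) = ((3*5)*(-5))*(-9/5 - 4) = (15*(-5))*(-29/5) = -75*(-29/5) = 435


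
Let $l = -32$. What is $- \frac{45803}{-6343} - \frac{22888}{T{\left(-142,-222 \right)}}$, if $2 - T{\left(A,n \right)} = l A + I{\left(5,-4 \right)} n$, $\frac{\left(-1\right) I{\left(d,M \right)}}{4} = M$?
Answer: $\frac{95261777}{3139785} \approx 30.34$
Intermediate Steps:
$I{\left(d,M \right)} = - 4 M$
$T{\left(A,n \right)} = 2 - 16 n + 32 A$ ($T{\left(A,n \right)} = 2 - \left(- 32 A + \left(-4\right) \left(-4\right) n\right) = 2 - \left(- 32 A + 16 n\right) = 2 + \left(- 16 n + 32 A\right) = 2 - 16 n + 32 A$)
$- \frac{45803}{-6343} - \frac{22888}{T{\left(-142,-222 \right)}} = - \frac{45803}{-6343} - \frac{22888}{2 - -3552 + 32 \left(-142\right)} = \left(-45803\right) \left(- \frac{1}{6343}\right) - \frac{22888}{2 + 3552 - 4544} = \frac{45803}{6343} - \frac{22888}{-990} = \frac{45803}{6343} - - \frac{11444}{495} = \frac{45803}{6343} + \frac{11444}{495} = \frac{95261777}{3139785}$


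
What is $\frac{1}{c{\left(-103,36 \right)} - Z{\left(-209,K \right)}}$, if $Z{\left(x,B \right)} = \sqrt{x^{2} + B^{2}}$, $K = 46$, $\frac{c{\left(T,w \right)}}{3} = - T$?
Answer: $\frac{309}{49684} + \frac{\sqrt{45797}}{49684} \approx 0.010527$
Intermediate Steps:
$c{\left(T,w \right)} = - 3 T$ ($c{\left(T,w \right)} = 3 \left(- T\right) = - 3 T$)
$Z{\left(x,B \right)} = \sqrt{B^{2} + x^{2}}$
$\frac{1}{c{\left(-103,36 \right)} - Z{\left(-209,K \right)}} = \frac{1}{\left(-3\right) \left(-103\right) - \sqrt{46^{2} + \left(-209\right)^{2}}} = \frac{1}{309 - \sqrt{2116 + 43681}} = \frac{1}{309 - \sqrt{45797}}$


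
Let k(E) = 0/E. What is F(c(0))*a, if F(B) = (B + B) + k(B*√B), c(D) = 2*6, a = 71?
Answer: 1704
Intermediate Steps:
k(E) = 0
c(D) = 12
F(B) = 2*B (F(B) = (B + B) + 0 = 2*B + 0 = 2*B)
F(c(0))*a = (2*12)*71 = 24*71 = 1704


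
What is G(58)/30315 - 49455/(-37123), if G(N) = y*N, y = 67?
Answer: 1643488303/1125383745 ≈ 1.4604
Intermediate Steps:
G(N) = 67*N
G(58)/30315 - 49455/(-37123) = (67*58)/30315 - 49455/(-37123) = 3886*(1/30315) - 49455*(-1/37123) = 3886/30315 + 49455/37123 = 1643488303/1125383745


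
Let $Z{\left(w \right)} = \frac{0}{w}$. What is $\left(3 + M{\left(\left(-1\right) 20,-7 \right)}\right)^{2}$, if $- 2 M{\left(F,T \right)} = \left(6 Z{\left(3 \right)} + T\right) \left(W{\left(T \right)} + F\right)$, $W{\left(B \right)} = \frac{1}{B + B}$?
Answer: $\frac{72361}{16} \approx 4522.6$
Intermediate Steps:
$Z{\left(w \right)} = 0$
$W{\left(B \right)} = \frac{1}{2 B}$
$M{\left(F,T \right)} = - \frac{T \left(F + \frac{1}{2 T}\right)}{2}$ ($M{\left(F,T \right)} = - \frac{\left(6 \cdot 0 + T\right) \left(\frac{1}{2 T} + F\right)}{2} = - \frac{\left(0 + T\right) \left(F + \frac{1}{2 T}\right)}{2} = - \frac{T \left(F + \frac{1}{2 T}\right)}{2}$)
$\left(3 + M{\left(\left(-1\right) 20,-7 \right)}\right)^{2} = \left(3 - \left(\frac{1}{4} + \frac{1}{2} \left(\left(-1\right) 20\right) \left(-7\right)\right)\right)^{2} = \left(3 - \left(\frac{1}{4} - -70\right)\right)^{2} = \left(3 - \frac{281}{4}\right)^{2} = \left(- \frac{269}{4}\right)^{2} = \frac{72361}{16}$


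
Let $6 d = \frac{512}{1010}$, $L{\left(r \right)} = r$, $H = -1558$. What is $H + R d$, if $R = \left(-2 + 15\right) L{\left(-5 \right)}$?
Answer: $- \frac{473738}{303} \approx -1563.5$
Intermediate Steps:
$d = \frac{128}{1515}$ ($d = \frac{512 \cdot \frac{1}{1010}}{6} = \frac{1}{6} \cdot \frac{256}{505} = \frac{128}{1515} \approx 0.084488$)
$R = -65$ ($R = \left(-2 + 15\right) \left(-5\right) = 13 \left(-5\right) = -65$)
$H + R d = -1558 - \frac{1664}{303} = - \frac{473738}{303}$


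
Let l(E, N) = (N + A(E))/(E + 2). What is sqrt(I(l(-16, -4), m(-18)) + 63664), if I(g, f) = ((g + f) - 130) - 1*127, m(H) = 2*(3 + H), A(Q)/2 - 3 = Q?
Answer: sqrt(3105578)/7 ≈ 251.75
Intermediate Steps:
A(Q) = 6 + 2*Q
l(E, N) = (6 + N + 2*E)/(2 + E) (l(E, N) = (N + (6 + 2*E))/(E + 2) = (6 + N + 2*E)/(2 + E))
m(H) = 6 + 2*H
I(g, f) = -257 + f + g (I(g, f) = ((f + g) - 130) - 127 = (-130 + f + g) - 127 = -257 + f + g)
sqrt(I(l(-16, -4), m(-18)) + 63664) = sqrt((-257 + (6 + 2*(-18)) + (6 - 4 + 2*(-16))/(2 - 16)) + 63664) = sqrt((-257 + (6 - 36) + (6 - 4 - 32)/(-14)) + 63664) = sqrt((-257 - 30 - 1/14*(-30)) + 63664) = sqrt((-257 - 30 + 15/7) + 63664) = sqrt(-1994/7 + 63664) = sqrt(443654/7) = sqrt(3105578)/7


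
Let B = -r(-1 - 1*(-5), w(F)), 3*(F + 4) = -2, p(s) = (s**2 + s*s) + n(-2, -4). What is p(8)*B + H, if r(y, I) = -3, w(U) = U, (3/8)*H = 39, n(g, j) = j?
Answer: 476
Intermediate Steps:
p(s) = -4 + 2*s**2 (p(s) = (s**2 + s*s) - 4 = (s**2 + s**2) - 4 = 2*s**2 - 4 = -4 + 2*s**2)
F = -14/3 (F = -4 + (1/3)*(-2) = -4 - 2/3 = -14/3 ≈ -4.6667)
H = 104 (H = (8/3)*39 = 104)
B = 3 (B = -1*(-3) = 3)
p(8)*B + H = (-4 + 2*8**2)*3 + 104 = (-4 + 2*64)*3 + 104 = (-4 + 128)*3 + 104 = 124*3 + 104 = 372 + 104 = 476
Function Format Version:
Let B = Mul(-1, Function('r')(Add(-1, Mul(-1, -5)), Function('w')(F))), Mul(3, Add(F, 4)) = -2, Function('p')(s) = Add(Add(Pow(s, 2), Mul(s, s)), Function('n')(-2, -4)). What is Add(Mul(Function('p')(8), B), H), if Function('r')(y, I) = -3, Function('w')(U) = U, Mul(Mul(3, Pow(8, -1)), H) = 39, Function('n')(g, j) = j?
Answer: 476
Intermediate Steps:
Function('p')(s) = Add(-4, Mul(2, Pow(s, 2))) (Function('p')(s) = Add(Add(Pow(s, 2), Mul(s, s)), -4) = Add(Add(Pow(s, 2), Pow(s, 2)), -4) = Add(Mul(2, Pow(s, 2)), -4) = Add(-4, Mul(2, Pow(s, 2))))
F = Rational(-14, 3) (F = Add(-4, Mul(Rational(1, 3), -2)) = Add(-4, Rational(-2, 3)) = Rational(-14, 3) ≈ -4.6667)
H = 104 (H = Mul(Rational(8, 3), 39) = 104)
B = 3 (B = Mul(-1, -3) = 3)
Add(Mul(Function('p')(8), B), H) = Add(Mul(Add(-4, Mul(2, Pow(8, 2))), 3), 104) = Add(Mul(Add(-4, Mul(2, 64)), 3), 104) = Add(Mul(Add(-4, 128), 3), 104) = Add(Mul(124, 3), 104) = Add(372, 104) = 476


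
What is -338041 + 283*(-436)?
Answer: -461429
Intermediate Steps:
-338041 + 283*(-436) = -338041 - 123388 = -461429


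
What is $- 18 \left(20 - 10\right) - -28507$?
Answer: $28327$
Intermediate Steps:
$- 18 \left(20 - 10\right) - -28507 = \left(-18\right) 10 + 28507 = -180 + 28507 = 28327$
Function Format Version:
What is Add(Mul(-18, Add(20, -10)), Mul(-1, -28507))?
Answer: 28327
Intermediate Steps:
Add(Mul(-18, Add(20, -10)), Mul(-1, -28507)) = Add(Mul(-18, 10), 28507) = Add(-180, 28507) = 28327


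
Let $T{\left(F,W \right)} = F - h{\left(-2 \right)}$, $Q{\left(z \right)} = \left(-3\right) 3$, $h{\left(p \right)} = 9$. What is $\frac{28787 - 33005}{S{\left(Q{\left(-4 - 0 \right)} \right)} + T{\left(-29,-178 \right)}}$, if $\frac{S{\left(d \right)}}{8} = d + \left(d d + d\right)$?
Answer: $- \frac{2109}{233} \approx -9.0515$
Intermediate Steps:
$Q{\left(z \right)} = -9$
$S{\left(d \right)} = 8 d^{2} + 16 d$ ($S{\left(d \right)} = 8 \left(d + \left(d d + d\right)\right) = 8 \left(d + \left(d^{2} + d\right)\right) = 8 \left(d + \left(d + d^{2}\right)\right) = 8 \left(d^{2} + 2 d\right) = 8 d^{2} + 16 d$)
$T{\left(F,W \right)} = -9 + F$ ($T{\left(F,W \right)} = F - 9 = -9 + F$)
$\frac{28787 - 33005}{S{\left(Q{\left(-4 - 0 \right)} \right)} + T{\left(-29,-178 \right)}} = \frac{28787 - 33005}{8 \left(-9\right) \left(2 - 9\right) - 38} = - \frac{4218}{8 \left(-9\right) \left(-7\right) - 38} = - \frac{4218}{504 - 38} = - \frac{4218}{466} = \left(-4218\right) \frac{1}{466} = - \frac{2109}{233}$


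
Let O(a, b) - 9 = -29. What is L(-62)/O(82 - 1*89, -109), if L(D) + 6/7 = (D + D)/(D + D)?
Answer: -1/140 ≈ -0.0071429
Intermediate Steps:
O(a, b) = -20 (O(a, b) = 9 - 29 = -20)
L(D) = ⅐ (L(D) = -6/7 + (D + D)/(D + D) = -6/7 + (2*D)/((2*D)) = -6/7 + (2*D)*(1/(2*D)) = -6/7 + 1 = ⅐)
L(-62)/O(82 - 1*89, -109) = (⅐)/(-20) = (⅐)*(-1/20) = -1/140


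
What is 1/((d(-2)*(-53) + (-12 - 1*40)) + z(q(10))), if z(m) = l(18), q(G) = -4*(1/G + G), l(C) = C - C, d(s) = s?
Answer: 1/54 ≈ 0.018519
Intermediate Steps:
l(C) = 0
q(G) = -4*G - 4/G (q(G) = -4*(1/G + G) = -4*(G + 1/G) = -4*G - 4/G)
z(m) = 0
1/((d(-2)*(-53) + (-12 - 1*40)) + z(q(10))) = 1/((-2*(-53) + (-12 - 1*40)) + 0) = 1/((106 + (-12 - 40)) + 0) = 1/((106 - 52) + 0) = 1/(54 + 0) = 1/54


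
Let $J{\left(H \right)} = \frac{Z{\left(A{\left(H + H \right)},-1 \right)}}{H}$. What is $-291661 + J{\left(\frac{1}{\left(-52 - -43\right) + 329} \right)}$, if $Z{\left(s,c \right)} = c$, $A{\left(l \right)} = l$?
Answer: $-291981$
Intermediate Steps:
$J{\left(H \right)} = - \frac{1}{H}$
$-291661 + J{\left(\frac{1}{\left(-52 - -43\right) + 329} \right)} = -291661 - \frac{1}{\frac{1}{\left(-52 - -43\right) + 329}} = -291661 - \frac{1}{\frac{1}{\left(-52 + 43\right) + 329}} = -291661 - \frac{1}{\frac{1}{-9 + 329}} = -291661 - \frac{1}{\frac{1}{320}} = -291661 - 320 = -291981$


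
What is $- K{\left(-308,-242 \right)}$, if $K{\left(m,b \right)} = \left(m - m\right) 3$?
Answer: $0$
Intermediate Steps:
$K{\left(m,b \right)} = 0$ ($K{\left(m,b \right)} = 0 \cdot 3 = 0$)
$- K{\left(-308,-242 \right)} = \left(-1\right) 0 = 0$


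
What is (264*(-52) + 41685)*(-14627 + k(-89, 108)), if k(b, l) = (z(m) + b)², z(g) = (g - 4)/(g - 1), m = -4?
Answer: -4884255642/25 ≈ -1.9537e+8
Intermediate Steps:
z(g) = (-4 + g)/(-1 + g)
k(b, l) = (8/5 + b)² (k(b, l) = ((-4 - 4)/(-1 - 4) + b)² = (-8/(-5) + b)² = (-⅕*(-8) + b)² = (8/5 + b)²)
(264*(-52) + 41685)*(-14627 + k(-89, 108)) = (264*(-52) + 41685)*(-14627 + (8 + 5*(-89))²/25) = (-13728 + 41685)*(-14627 + (8 - 445)²/25) = 27957*(-14627 + (1/25)*(-437)²) = 27957*(-14627 + (1/25)*190969) = 27957*(-14627 + 190969/25) = 27957*(-174706/25) = -4884255642/25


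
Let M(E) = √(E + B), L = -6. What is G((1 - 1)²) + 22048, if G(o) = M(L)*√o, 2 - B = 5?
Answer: 22048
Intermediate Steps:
B = -3 (B = 2 - 1*5 = 2 - 5 = -3)
M(E) = √(-3 + E) (M(E) = √(E - 3) = √(-3 + E))
G(o) = 3*I*√o (G(o) = √(-3 - 6)*√o = √(-9)*√o = (3*I)*√o = 3*I*√o)
G((1 - 1)²) + 22048 = 3*I*√((1 - 1)²) + 22048 = 3*I*√(0²) + 22048 = 3*I*√0 + 22048 = 3*I*0 + 22048 = 0 + 22048 = 22048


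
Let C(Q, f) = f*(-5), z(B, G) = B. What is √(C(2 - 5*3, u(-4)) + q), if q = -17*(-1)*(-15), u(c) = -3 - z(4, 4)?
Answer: 2*I*√55 ≈ 14.832*I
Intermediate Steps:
u(c) = -7 (u(c) = -3 - 1*4 = -3 - 4 = -7)
C(Q, f) = -5*f
q = -255 (q = 17*(-15) = -255)
√(C(2 - 5*3, u(-4)) + q) = √(-5*(-7) - 255) = √(35 - 255) = √(-220) = 2*I*√55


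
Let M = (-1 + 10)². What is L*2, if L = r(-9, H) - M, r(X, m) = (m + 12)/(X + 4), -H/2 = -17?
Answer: -902/5 ≈ -180.40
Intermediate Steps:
H = 34 (H = -2*(-17) = 34)
M = 81 (M = 9² = 81)
r(X, m) = (12 + m)/(4 + X)
L = -451/5 (L = (12 + 34)/(4 - 9) - 1*81 = 46/(-5) - 81 = -⅕*46 - 81 = -46/5 - 81 = -451/5 ≈ -90.200)
L*2 = -451/5*2 = -902/5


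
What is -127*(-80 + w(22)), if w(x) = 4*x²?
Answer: -235712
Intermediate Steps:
-127*(-80 + w(22)) = -127*(-80 + 4*22²) = -127*(-80 + 4*484) = -127*(-80 + 1936) = -127*1856 = -235712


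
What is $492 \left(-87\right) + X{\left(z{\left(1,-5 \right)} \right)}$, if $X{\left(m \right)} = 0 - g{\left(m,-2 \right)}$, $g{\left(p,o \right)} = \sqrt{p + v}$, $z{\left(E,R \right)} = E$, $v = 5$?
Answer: $-42804 - \sqrt{6} \approx -42806.0$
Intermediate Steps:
$g{\left(p,o \right)} = \sqrt{5 + p}$ ($g{\left(p,o \right)} = \sqrt{p + 5} = \sqrt{5 + p}$)
$X{\left(m \right)} = - \sqrt{5 + m}$ ($X{\left(m \right)} = 0 - \sqrt{5 + m} = - \sqrt{5 + m}$)
$492 \left(-87\right) + X{\left(z{\left(1,-5 \right)} \right)} = 492 \left(-87\right) - \sqrt{5 + 1} = -42804 - \sqrt{6}$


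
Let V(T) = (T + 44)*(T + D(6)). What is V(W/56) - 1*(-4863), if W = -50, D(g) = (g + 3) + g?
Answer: 4289357/784 ≈ 5471.1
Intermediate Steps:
D(g) = 3 + 2*g (D(g) = (3 + g) + g = 3 + 2*g)
V(T) = (15 + T)*(44 + T) (V(T) = (T + 44)*(T + (3 + 2*6)) = (44 + T)*(T + (3 + 12)) = (44 + T)*(T + 15) = (44 + T)*(15 + T) = (15 + T)*(44 + T))
V(W/56) - 1*(-4863) = (660 + (-50/56)**2 + 59*(-50/56)) - 1*(-4863) = (660 + (-50*1/56)**2 + 59*(-50*1/56)) + 4863 = (660 + (-25/28)**2 + 59*(-25/28)) + 4863 = (660 + 625/784 - 1475/28) + 4863 = 476765/784 + 4863 = 4289357/784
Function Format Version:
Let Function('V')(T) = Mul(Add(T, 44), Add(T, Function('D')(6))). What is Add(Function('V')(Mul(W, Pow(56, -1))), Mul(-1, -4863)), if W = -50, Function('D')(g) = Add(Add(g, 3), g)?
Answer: Rational(4289357, 784) ≈ 5471.1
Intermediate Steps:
Function('D')(g) = Add(3, Mul(2, g)) (Function('D')(g) = Add(Add(3, g), g) = Add(3, Mul(2, g)))
Function('V')(T) = Mul(Add(15, T), Add(44, T)) (Function('V')(T) = Mul(Add(T, 44), Add(T, Add(3, Mul(2, 6)))) = Mul(Add(44, T), Add(T, Add(3, 12))) = Mul(Add(44, T), Add(T, 15)) = Mul(Add(44, T), Add(15, T)) = Mul(Add(15, T), Add(44, T)))
Add(Function('V')(Mul(W, Pow(56, -1))), Mul(-1, -4863)) = Add(Add(660, Pow(Mul(-50, Pow(56, -1)), 2), Mul(59, Mul(-50, Pow(56, -1)))), Mul(-1, -4863)) = Add(Add(660, Pow(Mul(-50, Rational(1, 56)), 2), Mul(59, Mul(-50, Rational(1, 56)))), 4863) = Add(Add(660, Pow(Rational(-25, 28), 2), Mul(59, Rational(-25, 28))), 4863) = Add(Add(660, Rational(625, 784), Rational(-1475, 28)), 4863) = Add(Rational(476765, 784), 4863) = Rational(4289357, 784)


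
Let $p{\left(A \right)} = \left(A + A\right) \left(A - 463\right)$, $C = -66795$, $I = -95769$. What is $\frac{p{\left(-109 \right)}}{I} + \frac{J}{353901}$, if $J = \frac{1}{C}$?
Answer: $- \frac{327518440168121}{251540654836095} \approx -1.302$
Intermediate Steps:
$J = - \frac{1}{66795}$ ($J = \frac{1}{-66795} = - \frac{1}{66795} \approx -1.4971 \cdot 10^{-5}$)
$p{\left(A \right)} = 2 A \left(-463 + A\right)$
$\frac{p{\left(-109 \right)}}{I} + \frac{J}{353901} = \frac{2 \left(-109\right) \left(-463 - 109\right)}{-95769} - \frac{1}{66795 \cdot 353901} = 2 \left(-109\right) \left(-572\right) \left(- \frac{1}{95769}\right) - \frac{1}{23638817295} = 124696 \left(- \frac{1}{95769}\right) - \frac{1}{23638817295} = - \frac{124696}{95769} - \frac{1}{23638817295} = - \frac{327518440168121}{251540654836095}$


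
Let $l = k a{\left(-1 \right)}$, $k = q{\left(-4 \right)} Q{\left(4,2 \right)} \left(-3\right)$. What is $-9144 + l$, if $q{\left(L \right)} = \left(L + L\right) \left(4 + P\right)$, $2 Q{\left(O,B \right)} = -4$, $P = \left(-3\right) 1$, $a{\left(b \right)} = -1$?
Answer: $-9096$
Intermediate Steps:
$P = -3$
$Q{\left(O,B \right)} = -2$ ($Q{\left(O,B \right)} = \frac{1}{2} \left(-4\right) = -2$)
$q{\left(L \right)} = 2 L$ ($q{\left(L \right)} = \left(L + L\right) \left(4 - 3\right) = 2 L 1 = 2 L$)
$k = -48$ ($k = 2 \left(-4\right) \left(-2\right) \left(-3\right) = \left(-8\right) \left(-2\right) \left(-3\right) = 16 \left(-3\right) = -48$)
$l = 48$ ($l = \left(-48\right) \left(-1\right) = 48$)
$-9144 + l = -9144 + 48 = -9096$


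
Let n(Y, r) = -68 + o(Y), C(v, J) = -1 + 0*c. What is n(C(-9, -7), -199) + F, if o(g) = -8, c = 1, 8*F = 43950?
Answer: 21671/4 ≈ 5417.8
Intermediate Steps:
F = 21975/4 (F = (⅛)*43950 = 21975/4 ≈ 5493.8)
C(v, J) = -1 (C(v, J) = -1 + 0*1 = -1 + 0 = -1)
n(Y, r) = -76 (n(Y, r) = -68 - 8 = -76)
n(C(-9, -7), -199) + F = -76 + 21975/4 = 21671/4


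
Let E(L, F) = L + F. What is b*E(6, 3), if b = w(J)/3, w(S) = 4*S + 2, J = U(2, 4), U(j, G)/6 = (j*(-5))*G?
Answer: -2874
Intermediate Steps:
U(j, G) = -30*G*j (U(j, G) = 6*((j*(-5))*G) = 6*((-5*j)*G) = 6*(-5*G*j) = -30*G*j)
J = -240 (J = -30*4*2 = -240)
w(S) = 2 + 4*S
E(L, F) = F + L
b = -958/3 (b = (2 + 4*(-240))/3 = (2 - 960)*(⅓) = -958*⅓ = -958/3 ≈ -319.33)
b*E(6, 3) = -958*(3 + 6)/3 = -958/3*9 = -2874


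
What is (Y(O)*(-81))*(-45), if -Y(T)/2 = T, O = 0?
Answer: 0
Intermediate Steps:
Y(T) = -2*T
(Y(O)*(-81))*(-45) = (-2*0*(-81))*(-45) = (0*(-81))*(-45) = 0*(-45) = 0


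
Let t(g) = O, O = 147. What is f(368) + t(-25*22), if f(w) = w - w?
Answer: 147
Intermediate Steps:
t(g) = 147
f(w) = 0
f(368) + t(-25*22) = 0 + 147 = 147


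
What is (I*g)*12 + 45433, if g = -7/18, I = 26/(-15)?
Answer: 2044849/45 ≈ 45441.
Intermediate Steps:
I = -26/15 (I = 26*(-1/15) = -26/15 ≈ -1.7333)
g = -7/18 (g = -7*1/18 = -7/18 ≈ -0.38889)
(I*g)*12 + 45433 = -26/15*(-7/18)*12 + 45433 = (91/135)*12 + 45433 = 364/45 + 45433 = 2044849/45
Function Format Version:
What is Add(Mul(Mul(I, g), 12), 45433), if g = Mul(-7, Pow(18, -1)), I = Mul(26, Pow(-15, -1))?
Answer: Rational(2044849, 45) ≈ 45441.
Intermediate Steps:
I = Rational(-26, 15) (I = Mul(26, Rational(-1, 15)) = Rational(-26, 15) ≈ -1.7333)
g = Rational(-7, 18) (g = Mul(-7, Rational(1, 18)) = Rational(-7, 18) ≈ -0.38889)
Add(Mul(Mul(I, g), 12), 45433) = Add(Mul(Mul(Rational(-26, 15), Rational(-7, 18)), 12), 45433) = Add(Mul(Rational(91, 135), 12), 45433) = Add(Rational(364, 45), 45433) = Rational(2044849, 45)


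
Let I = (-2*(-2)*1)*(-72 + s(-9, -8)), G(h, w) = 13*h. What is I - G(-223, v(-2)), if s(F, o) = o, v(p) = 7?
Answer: 2579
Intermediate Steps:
I = -320 (I = (-2*(-2)*1)*(-72 - 8) = (4*1)*(-80) = 4*(-80) = -320)
I - G(-223, v(-2)) = -320 - 13*(-223) = -320 - 1*(-2899) = -320 + 2899 = 2579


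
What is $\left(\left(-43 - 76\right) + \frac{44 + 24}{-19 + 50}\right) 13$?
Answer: $- \frac{47073}{31} \approx -1518.5$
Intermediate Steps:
$\left(\left(-43 - 76\right) + \frac{44 + 24}{-19 + 50}\right) 13 = \left(\left(-43 - 76\right) + \frac{68}{31}\right) 13 = \left(-119 + 68 \cdot \frac{1}{31}\right) 13 = \left(-119 + \frac{68}{31}\right) 13 = \left(- \frac{3621}{31}\right) 13 = - \frac{47073}{31}$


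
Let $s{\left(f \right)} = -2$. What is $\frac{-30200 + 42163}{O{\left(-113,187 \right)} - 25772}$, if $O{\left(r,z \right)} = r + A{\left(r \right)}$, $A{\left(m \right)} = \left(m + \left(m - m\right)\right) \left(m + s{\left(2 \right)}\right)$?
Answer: $- \frac{11963}{12890} \approx -0.92808$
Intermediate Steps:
$A{\left(m \right)} = m \left(-2 + m\right)$ ($A{\left(m \right)} = \left(m + \left(m - m\right)\right) \left(m - 2\right) = \left(m + 0\right) \left(-2 + m\right) = m \left(-2 + m\right)$)
$O{\left(r,z \right)} = r + r \left(-2 + r\right)$
$\frac{-30200 + 42163}{O{\left(-113,187 \right)} - 25772} = \frac{-30200 + 42163}{- 113 \left(-1 - 113\right) - 25772} = \frac{11963}{\left(-113\right) \left(-114\right) - 25772} = \frac{11963}{12882 - 25772} = \frac{11963}{-12890} = 11963 \left(- \frac{1}{12890}\right) = - \frac{11963}{12890}$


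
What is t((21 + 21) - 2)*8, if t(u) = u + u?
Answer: 640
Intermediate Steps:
t(u) = 2*u
t((21 + 21) - 2)*8 = (2*((21 + 21) - 2))*8 = (2*(42 - 2))*8 = (2*40)*8 = 80*8 = 640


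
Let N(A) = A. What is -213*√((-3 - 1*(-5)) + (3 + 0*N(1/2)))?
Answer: -213*√5 ≈ -476.28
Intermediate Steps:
-213*√((-3 - 1*(-5)) + (3 + 0*N(1/2))) = -213*√((-3 - 1*(-5)) + (3 + 0/2)) = -213*√((-3 + 5) + (3 + 0*(½))) = -213*√(2 + (3 + 0)) = -213*√(2 + 3) = -213*√5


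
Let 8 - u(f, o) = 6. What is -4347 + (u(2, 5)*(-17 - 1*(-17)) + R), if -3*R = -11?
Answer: -13030/3 ≈ -4343.3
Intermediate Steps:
u(f, o) = 2 (u(f, o) = 8 - 1*6 = 8 - 6 = 2)
R = 11/3 (R = -⅓*(-11) = 11/3 ≈ 3.6667)
-4347 + (u(2, 5)*(-17 - 1*(-17)) + R) = -4347 + (2*(-17 - 1*(-17)) + 11/3) = -4347 + (2*(-17 + 17) + 11/3) = -4347 + (2*0 + 11/3) = -4347 + (0 + 11/3) = -4347 + 11/3 = -13030/3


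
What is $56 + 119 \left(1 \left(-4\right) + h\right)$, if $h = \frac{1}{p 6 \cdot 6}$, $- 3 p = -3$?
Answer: $- \frac{15001}{36} \approx -416.69$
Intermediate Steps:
$p = 1$ ($p = \left(- \frac{1}{3}\right) \left(-3\right) = 1$)
$h = \frac{1}{36}$ ($h = \frac{1}{1 \cdot 6 \cdot 6} = \frac{1}{6 \cdot 6} = \frac{1}{36} \approx 0.027778$)
$56 + 119 \left(1 \left(-4\right) + h\right) = 56 + 119 \left(1 \left(-4\right) + \frac{1}{36}\right) = 56 + 119 \left(-4 + \frac{1}{36}\right) = 56 + 119 \left(- \frac{143}{36}\right) = 56 - \frac{17017}{36} = - \frac{15001}{36}$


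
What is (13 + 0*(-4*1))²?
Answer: 169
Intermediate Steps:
(13 + 0*(-4*1))² = (13 + 0*(-4))² = (13 + 0)² = 13² = 169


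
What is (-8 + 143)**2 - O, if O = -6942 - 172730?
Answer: 197897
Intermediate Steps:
O = -179672
(-8 + 143)**2 - O = (-8 + 143)**2 - 1*(-179672) = 135**2 + 179672 = 18225 + 179672 = 197897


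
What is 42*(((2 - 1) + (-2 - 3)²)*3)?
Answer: 3276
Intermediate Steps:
42*(((2 - 1) + (-2 - 3)²)*3) = 42*((1 + (-5)²)*3) = 42*((1 + 25)*3) = 42*(26*3) = 42*78 = 3276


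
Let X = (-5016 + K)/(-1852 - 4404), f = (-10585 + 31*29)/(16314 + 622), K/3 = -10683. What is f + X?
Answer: 2444557/456688 ≈ 5.3528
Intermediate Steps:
K = -32049 (K = 3*(-10683) = -32049)
f = -167/292 (f = (-10585 + 899)/16936 = -9686*1/16936 = -167/292 ≈ -0.57192)
X = 37065/6256 (X = (-5016 - 32049)/(-1852 - 4404) = -37065/(-6256) = -37065*(-1/6256) = 37065/6256 ≈ 5.9247)
f + X = -167/292 + 37065/6256 = 2444557/456688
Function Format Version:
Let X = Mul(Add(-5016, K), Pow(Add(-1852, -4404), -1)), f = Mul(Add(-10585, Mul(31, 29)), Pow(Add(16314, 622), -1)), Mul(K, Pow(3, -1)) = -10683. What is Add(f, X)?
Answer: Rational(2444557, 456688) ≈ 5.3528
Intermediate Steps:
K = -32049 (K = Mul(3, -10683) = -32049)
f = Rational(-167, 292) (f = Mul(Add(-10585, 899), Pow(16936, -1)) = Mul(-9686, Rational(1, 16936)) = Rational(-167, 292) ≈ -0.57192)
X = Rational(37065, 6256) (X = Mul(Add(-5016, -32049), Pow(Add(-1852, -4404), -1)) = Mul(-37065, Pow(-6256, -1)) = Mul(-37065, Rational(-1, 6256)) = Rational(37065, 6256) ≈ 5.9247)
Add(f, X) = Add(Rational(-167, 292), Rational(37065, 6256)) = Rational(2444557, 456688)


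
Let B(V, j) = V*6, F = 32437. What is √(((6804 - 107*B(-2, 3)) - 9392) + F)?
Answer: √31133 ≈ 176.45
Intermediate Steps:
B(V, j) = 6*V
√(((6804 - 107*B(-2, 3)) - 9392) + F) = √(((6804 - 642*(-2)) - 9392) + 32437) = √(((6804 - 107*(-12)) - 9392) + 32437) = √(((6804 + 1284) - 9392) + 32437) = √((8088 - 9392) + 32437) = √(-1304 + 32437) = √31133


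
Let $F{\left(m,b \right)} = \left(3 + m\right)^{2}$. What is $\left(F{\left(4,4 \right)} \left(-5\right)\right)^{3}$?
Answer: $-14706125$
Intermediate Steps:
$\left(F{\left(4,4 \right)} \left(-5\right)\right)^{3} = \left(\left(3 + 4\right)^{2} \left(-5\right)\right)^{3} = \left(7^{2} \left(-5\right)\right)^{3} = \left(49 \left(-5\right)\right)^{3} = \left(-245\right)^{3} = -14706125$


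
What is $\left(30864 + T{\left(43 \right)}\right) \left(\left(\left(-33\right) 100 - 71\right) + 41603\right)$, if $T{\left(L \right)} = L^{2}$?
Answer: $1250683416$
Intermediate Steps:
$\left(30864 + T{\left(43 \right)}\right) \left(\left(\left(-33\right) 100 - 71\right) + 41603\right) = \left(30864 + 43^{2}\right) \left(\left(\left(-33\right) 100 - 71\right) + 41603\right) = \left(30864 + 1849\right) \left(\left(-3300 - 71\right) + 41603\right) = 32713 \left(-3371 + 41603\right) = 32713 \cdot 38232 = 1250683416$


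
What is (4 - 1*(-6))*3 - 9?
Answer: 21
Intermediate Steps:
(4 - 1*(-6))*3 - 9 = (4 + 6)*3 - 9 = 10*3 - 9 = 30 - 9 = 21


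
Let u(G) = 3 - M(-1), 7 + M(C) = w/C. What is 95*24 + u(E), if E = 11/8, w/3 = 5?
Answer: 2305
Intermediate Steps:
w = 15 (w = 3*5 = 15)
E = 11/8 (E = 11*(⅛) = 11/8 ≈ 1.3750)
M(C) = -7 + 15/C
u(G) = 25 (u(G) = 3 - (-7 + 15/(-1)) = 3 - (-7 + 15*(-1)) = 3 - (-7 - 15) = 3 - 1*(-22) = 3 + 22 = 25)
95*24 + u(E) = 95*24 + 25 = 2280 + 25 = 2305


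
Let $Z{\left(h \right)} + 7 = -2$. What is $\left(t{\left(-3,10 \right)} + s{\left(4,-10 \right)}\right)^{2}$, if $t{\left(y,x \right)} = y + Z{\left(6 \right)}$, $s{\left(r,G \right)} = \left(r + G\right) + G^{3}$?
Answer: $1036324$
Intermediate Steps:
$Z{\left(h \right)} = -9$ ($Z{\left(h \right)} = -7 - 2 = -9$)
$s{\left(r,G \right)} = G + r + G^{3}$ ($s{\left(r,G \right)} = \left(G + r\right) + G^{3} = G + r + G^{3}$)
$t{\left(y,x \right)} = -9 + y$ ($t{\left(y,x \right)} = y - 9 = -9 + y$)
$\left(t{\left(-3,10 \right)} + s{\left(4,-10 \right)}\right)^{2} = \left(\left(-9 - 3\right) + \left(-10 + 4 + \left(-10\right)^{3}\right)\right)^{2} = \left(-12 - 1006\right)^{2} = \left(-1018\right)^{2} = 1036324$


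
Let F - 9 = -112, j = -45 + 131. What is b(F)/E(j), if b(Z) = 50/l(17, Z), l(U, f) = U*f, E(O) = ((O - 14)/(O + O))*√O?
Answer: -25*√86/31518 ≈ -0.0073558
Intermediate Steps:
j = 86
F = -103 (F = 9 - 112 = -103)
E(O) = (-14 + O)/(2*√O) (E(O) = ((-14 + O)/((2*O)))*√O = ((-14 + O)*(1/(2*O)))*√O = ((-14 + O)/(2*O))*√O = (-14 + O)/(2*√O))
b(Z) = 50/(17*Z) (b(Z) = 50/((17*Z)) = 50*(1/(17*Z)) = 50/(17*Z))
b(F)/E(j) = ((50/17)/(-103))/(((-14 + 86)/(2*√86))) = ((50/17)*(-1/103))/(((½)*(√86/86)*72)) = -50*√86/36/1751 = -25*√86/31518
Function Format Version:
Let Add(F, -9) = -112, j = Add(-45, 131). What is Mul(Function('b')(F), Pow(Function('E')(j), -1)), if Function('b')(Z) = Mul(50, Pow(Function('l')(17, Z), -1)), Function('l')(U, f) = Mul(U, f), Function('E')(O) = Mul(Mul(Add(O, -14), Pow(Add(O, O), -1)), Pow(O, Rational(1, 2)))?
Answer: Mul(Rational(-25, 31518), Pow(86, Rational(1, 2))) ≈ -0.0073558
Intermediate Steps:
j = 86
F = -103 (F = Add(9, -112) = -103)
Function('E')(O) = Mul(Rational(1, 2), Pow(O, Rational(-1, 2)), Add(-14, O)) (Function('E')(O) = Mul(Mul(Add(-14, O), Pow(Mul(2, O), -1)), Pow(O, Rational(1, 2))) = Mul(Mul(Add(-14, O), Mul(Rational(1, 2), Pow(O, -1))), Pow(O, Rational(1, 2))) = Mul(Mul(Rational(1, 2), Pow(O, -1), Add(-14, O)), Pow(O, Rational(1, 2))) = Mul(Rational(1, 2), Pow(O, Rational(-1, 2)), Add(-14, O)))
Function('b')(Z) = Mul(Rational(50, 17), Pow(Z, -1)) (Function('b')(Z) = Mul(50, Pow(Mul(17, Z), -1)) = Mul(50, Mul(Rational(1, 17), Pow(Z, -1))) = Mul(Rational(50, 17), Pow(Z, -1)))
Mul(Function('b')(F), Pow(Function('E')(j), -1)) = Mul(Mul(Rational(50, 17), Pow(-103, -1)), Pow(Mul(Rational(1, 2), Pow(86, Rational(-1, 2)), Add(-14, 86)), -1)) = Mul(Mul(Rational(50, 17), Rational(-1, 103)), Pow(Mul(Rational(1, 2), Mul(Rational(1, 86), Pow(86, Rational(1, 2))), 72), -1)) = Mul(Rational(-50, 1751), Pow(Mul(Rational(18, 43), Pow(86, Rational(1, 2))), -1)) = Mul(Rational(-50, 1751), Mul(Rational(1, 36), Pow(86, Rational(1, 2)))) = Mul(Rational(-25, 31518), Pow(86, Rational(1, 2)))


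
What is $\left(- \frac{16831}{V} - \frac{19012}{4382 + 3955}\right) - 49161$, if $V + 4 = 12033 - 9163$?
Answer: $- \frac{167834282143}{3413406} \approx -49169.0$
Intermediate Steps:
$V = 2866$ ($V = -4 + \left(12033 - 9163\right) = -4 + 2870 = 2866$)
$\left(- \frac{16831}{V} - \frac{19012}{4382 + 3955}\right) - 49161 = \left(- \frac{16831}{2866} - \frac{19012}{4382 + 3955}\right) - 49161 = \left(\left(-16831\right) \frac{1}{2866} - \frac{19012}{8337}\right) - 49161 = \left(- \frac{16831}{2866} - \frac{2716}{1191}\right) - 49161 = - \frac{27829777}{3413406} - 49161 = - \frac{167834282143}{3413406}$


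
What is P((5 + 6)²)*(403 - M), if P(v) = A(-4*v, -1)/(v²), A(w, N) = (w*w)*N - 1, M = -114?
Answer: -11010079/1331 ≈ -8272.0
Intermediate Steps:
A(w, N) = -1 + N*w² (A(w, N) = w²*N - 1 = N*w² - 1 = -1 + N*w²)
P(v) = (-1 - 16*v²)/v² (P(v) = (-1 - (-4*v)²)/(v²) = (-1 - 16*v²)/v²)
P((5 + 6)²)*(403 - M) = (-16 - 1/((5 + 6)²)²)*(403 - 1*(-114)) = (-16 - 1/(11²)²)*(403 + 114) = (-16 - 1/121²)*517 = (-16 - 1*1/14641)*517 = (-16 - 1/14641)*517 = -234257/14641*517 = -11010079/1331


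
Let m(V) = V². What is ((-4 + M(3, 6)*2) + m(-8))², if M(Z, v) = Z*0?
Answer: 3600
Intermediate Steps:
M(Z, v) = 0
((-4 + M(3, 6)*2) + m(-8))² = ((-4 + 0*2) + (-8)²)² = ((-4 + 0) + 64)² = (-4 + 64)² = 60² = 3600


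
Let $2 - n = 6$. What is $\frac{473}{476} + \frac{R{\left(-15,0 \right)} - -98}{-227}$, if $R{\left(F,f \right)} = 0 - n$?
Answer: $\frac{58819}{108052} \approx 0.54436$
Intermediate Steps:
$n = -4$ ($n = 2 - 6 = -4$)
$R{\left(F,f \right)} = 4$ ($R{\left(F,f \right)} = 0 - -4 = 0 + 4 = 4$)
$\frac{473}{476} + \frac{R{\left(-15,0 \right)} - -98}{-227} = \frac{473}{476} + \frac{4 - -98}{-227} = 473 \cdot \frac{1}{476} + \left(4 + 98\right) \left(- \frac{1}{227}\right) = \frac{473}{476} + 102 \left(- \frac{1}{227}\right) = \frac{473}{476} - \frac{102}{227} = \frac{58819}{108052}$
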